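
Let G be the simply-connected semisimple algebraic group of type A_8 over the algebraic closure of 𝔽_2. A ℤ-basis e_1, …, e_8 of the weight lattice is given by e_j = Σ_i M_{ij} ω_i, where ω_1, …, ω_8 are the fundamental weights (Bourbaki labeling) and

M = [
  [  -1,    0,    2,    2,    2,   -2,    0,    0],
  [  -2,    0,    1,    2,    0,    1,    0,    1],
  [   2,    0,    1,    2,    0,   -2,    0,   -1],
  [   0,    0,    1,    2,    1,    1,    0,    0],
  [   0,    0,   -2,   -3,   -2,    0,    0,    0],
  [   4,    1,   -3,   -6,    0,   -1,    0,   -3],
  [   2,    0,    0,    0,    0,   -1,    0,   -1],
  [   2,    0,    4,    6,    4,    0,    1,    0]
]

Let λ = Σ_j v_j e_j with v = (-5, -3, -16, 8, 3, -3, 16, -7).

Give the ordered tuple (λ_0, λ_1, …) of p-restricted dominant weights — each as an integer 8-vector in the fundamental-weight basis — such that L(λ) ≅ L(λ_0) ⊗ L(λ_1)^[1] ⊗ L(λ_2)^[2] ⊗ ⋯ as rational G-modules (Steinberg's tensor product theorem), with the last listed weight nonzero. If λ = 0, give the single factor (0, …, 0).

((1, 0, 1, 0, 0, 1, 0, 0), (0, 0, 1, 0, 1, 0, 0, 1))

Change of basis e → ω: c = M·v where v = (-5, -3, -16, 8, 3, -3, 16, -7):
  c_1 = (-1)·(-5) + (0)·(-3) + (2)·(-16) + 2·8 + 2·3 + (-2)·(-3) + 0·16 + (0)·(-7) = 1
  c_2 = (-2)·(-5) + (0)·(-3) + (1)·(-16) + 2·8 + 0·3 + (1)·(-3) + 0·16 + (1)·(-7) = 0
  c_3 = (2)·(-5) + (0)·(-3) + (1)·(-16) + 2·8 + 0·3 + (-2)·(-3) + 0·16 + (-1)·(-7) = 3
  c_4 = (0)·(-5) + (0)·(-3) + (1)·(-16) + 2·8 + 1·3 + (1)·(-3) + 0·16 + (0)·(-7) = 0
  c_5 = (0)·(-5) + (0)·(-3) + (-2)·(-16) + (-3)·(8) + (-2)·(3) + (0)·(-3) + 0·16 + (0)·(-7) = 2
  c_6 = (4)·(-5) + (1)·(-3) + (-3)·(-16) + (-6)·(8) + 0·3 + (-1)·(-3) + 0·16 + (-3)·(-7) = 1
  c_7 = (2)·(-5) + (0)·(-3) + (0)·(-16) + 0·8 + 0·3 + (-1)·(-3) + 0·16 + (-1)·(-7) = 0
  c_8 = (2)·(-5) + (0)·(-3) + (4)·(-16) + 6·8 + 4·3 + (0)·(-3) + 1·16 + (0)·(-7) = 2
Expand coordinatewise in base 2:
  c_1 = 1 = 1·2^0
  c_2 = 0
  c_3 = 3 = 1·2^0 + 1·2^1
  c_4 = 0
  c_5 = 2 = 0·2^0 + 1·2^1
  c_6 = 1 = 1·2^0
  c_7 = 0
  c_8 = 2 = 0·2^0 + 1·2^1
λ_0 = (1, 0, 1, 0, 0, 1, 0, 0)
λ_1 = (0, 0, 1, 0, 1, 0, 0, 1)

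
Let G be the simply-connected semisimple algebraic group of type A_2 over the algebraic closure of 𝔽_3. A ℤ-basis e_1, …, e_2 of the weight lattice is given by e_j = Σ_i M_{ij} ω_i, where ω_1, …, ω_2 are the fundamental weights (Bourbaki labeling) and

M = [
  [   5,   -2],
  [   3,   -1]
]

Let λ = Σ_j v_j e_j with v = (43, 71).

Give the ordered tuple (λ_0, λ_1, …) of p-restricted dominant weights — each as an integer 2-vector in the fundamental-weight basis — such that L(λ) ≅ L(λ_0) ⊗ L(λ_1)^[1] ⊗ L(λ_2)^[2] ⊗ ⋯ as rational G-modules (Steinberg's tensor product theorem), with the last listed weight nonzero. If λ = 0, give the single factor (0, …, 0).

Converting to the ω-basis (c_i = row i of M dotted with v = (43, 71)):
  c_1 = 5*43 + -2*71 = 73
  c_2 = 3*43 + -1*71 = 58
Base-3 expansion of each c_i:
  c_1 = 73 = 1·3^0 + 0·3^1 + 2·3^2 + 2·3^3
  c_2 = 58 = 1·3^0 + 1·3^1 + 0·3^2 + 2·3^3
λ_0 = (1, 1)
λ_1 = (0, 1)
λ_2 = (2, 0)
λ_3 = (2, 2)

((1, 1), (0, 1), (2, 0), (2, 2))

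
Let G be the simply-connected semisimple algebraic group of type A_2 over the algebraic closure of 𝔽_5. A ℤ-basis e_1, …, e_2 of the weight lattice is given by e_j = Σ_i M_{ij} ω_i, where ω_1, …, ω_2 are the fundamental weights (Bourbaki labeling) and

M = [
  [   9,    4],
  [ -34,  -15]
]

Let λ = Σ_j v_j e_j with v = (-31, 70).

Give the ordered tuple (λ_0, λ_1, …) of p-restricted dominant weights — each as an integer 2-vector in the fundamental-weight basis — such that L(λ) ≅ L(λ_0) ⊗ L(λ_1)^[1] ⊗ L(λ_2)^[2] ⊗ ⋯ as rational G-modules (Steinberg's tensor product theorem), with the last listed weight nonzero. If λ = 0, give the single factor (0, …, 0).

((1, 4),)

Compute c_i = Σ_j M_{ij} v_j with v = (-31, 70):
  c_1 = (9)·(-31) + 4·70 = 1
  c_2 = (-34)·(-31) + (-15)·(70) = 4
Writing each c_i in base p = 5:
  c_1 = 1 = 1·5^0
  c_2 = 4 = 4·5^0
Factor λ_0 = (1, 4)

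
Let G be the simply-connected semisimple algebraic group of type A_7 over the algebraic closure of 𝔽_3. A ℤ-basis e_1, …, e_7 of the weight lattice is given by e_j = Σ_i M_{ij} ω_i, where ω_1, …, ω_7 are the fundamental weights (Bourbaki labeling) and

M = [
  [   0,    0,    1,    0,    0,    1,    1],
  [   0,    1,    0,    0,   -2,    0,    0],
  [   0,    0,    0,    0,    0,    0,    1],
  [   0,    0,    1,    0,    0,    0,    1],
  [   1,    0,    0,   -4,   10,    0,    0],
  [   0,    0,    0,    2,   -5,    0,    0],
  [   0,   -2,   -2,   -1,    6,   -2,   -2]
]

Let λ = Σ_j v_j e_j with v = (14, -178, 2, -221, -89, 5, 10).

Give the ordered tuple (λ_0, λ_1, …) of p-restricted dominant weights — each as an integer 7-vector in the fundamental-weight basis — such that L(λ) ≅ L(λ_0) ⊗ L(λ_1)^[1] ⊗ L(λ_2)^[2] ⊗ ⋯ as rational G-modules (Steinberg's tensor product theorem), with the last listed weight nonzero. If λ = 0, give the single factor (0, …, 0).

((2, 0, 1, 0, 2, 0, 0), (2, 0, 0, 1, 2, 1, 0), (1, 0, 1, 1, 0, 0, 1))

Converting to the ω-basis (c_i = row i of M dotted with v = (14, -178, 2, -221, -89, 5, 10)):
  c_1 = 0*14 + 0*-178 + 1*2 + 0*-221 + 0*-89 + 1*5 + 1*10 = 17
  c_2 = 0*14 + 1*-178 + 0*2 + 0*-221 + -2*-89 + 0*5 + 0*10 = 0
  c_3 = 0*14 + 0*-178 + 0*2 + 0*-221 + 0*-89 + 0*5 + 1*10 = 10
  c_4 = 0*14 + 0*-178 + 1*2 + 0*-221 + 0*-89 + 0*5 + 1*10 = 12
  c_5 = 1*14 + 0*-178 + 0*2 + -4*-221 + 10*-89 + 0*5 + 0*10 = 8
  c_6 = 0*14 + 0*-178 + 0*2 + 2*-221 + -5*-89 + 0*5 + 0*10 = 3
  c_7 = 0*14 + -2*-178 + -2*2 + -1*-221 + 6*-89 + -2*5 + -2*10 = 9
Writing each c_i in base p = 3:
  c_1 = 17 = 2·3^0 + 2·3^1 + 1·3^2
  c_2 = 0
  c_3 = 10 = 1·3^0 + 0·3^1 + 1·3^2
  c_4 = 12 = 0·3^0 + 1·3^1 + 1·3^2
  c_5 = 8 = 2·3^0 + 2·3^1
  c_6 = 3 = 0·3^0 + 1·3^1
  c_7 = 9 = 0·3^0 + 0·3^1 + 1·3^2
Factor λ_0 = (2, 0, 1, 0, 2, 0, 0)
Factor λ_1 = (2, 0, 0, 1, 2, 1, 0)
Factor λ_2 = (1, 0, 1, 1, 0, 0, 1)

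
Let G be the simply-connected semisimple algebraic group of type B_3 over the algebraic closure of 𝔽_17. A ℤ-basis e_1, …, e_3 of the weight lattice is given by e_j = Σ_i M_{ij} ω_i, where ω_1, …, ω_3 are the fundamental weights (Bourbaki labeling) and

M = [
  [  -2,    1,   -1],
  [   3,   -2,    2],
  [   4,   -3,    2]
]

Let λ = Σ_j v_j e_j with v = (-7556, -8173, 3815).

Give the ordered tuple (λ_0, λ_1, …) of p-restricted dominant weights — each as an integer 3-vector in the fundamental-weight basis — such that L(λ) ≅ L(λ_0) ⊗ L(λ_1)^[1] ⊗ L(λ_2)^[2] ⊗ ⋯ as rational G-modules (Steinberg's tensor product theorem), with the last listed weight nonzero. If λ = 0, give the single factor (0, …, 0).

((13, 16, 4), (13, 8, 11), (10, 4, 6))

Compute c_i = Σ_j M_{ij} v_j with v = (-7556, -8173, 3815):
  c_1 = (-2)·(-7556) + (1)·(-8173) + (-1)·(3815) = 3124
  c_2 = (3)·(-7556) + (-2)·(-8173) + (2)·(3815) = 1308
  c_3 = (4)·(-7556) + (-3)·(-8173) + (2)·(3815) = 1925
Writing each c_i in base p = 17:
  c_1 = 3124 = 13·17^0 + 13·17^1 + 10·17^2
  c_2 = 1308 = 16·17^0 + 8·17^1 + 4·17^2
  c_3 = 1925 = 4·17^0 + 11·17^1 + 6·17^2
λ_0 = (13, 16, 4)
λ_1 = (13, 8, 11)
λ_2 = (10, 4, 6)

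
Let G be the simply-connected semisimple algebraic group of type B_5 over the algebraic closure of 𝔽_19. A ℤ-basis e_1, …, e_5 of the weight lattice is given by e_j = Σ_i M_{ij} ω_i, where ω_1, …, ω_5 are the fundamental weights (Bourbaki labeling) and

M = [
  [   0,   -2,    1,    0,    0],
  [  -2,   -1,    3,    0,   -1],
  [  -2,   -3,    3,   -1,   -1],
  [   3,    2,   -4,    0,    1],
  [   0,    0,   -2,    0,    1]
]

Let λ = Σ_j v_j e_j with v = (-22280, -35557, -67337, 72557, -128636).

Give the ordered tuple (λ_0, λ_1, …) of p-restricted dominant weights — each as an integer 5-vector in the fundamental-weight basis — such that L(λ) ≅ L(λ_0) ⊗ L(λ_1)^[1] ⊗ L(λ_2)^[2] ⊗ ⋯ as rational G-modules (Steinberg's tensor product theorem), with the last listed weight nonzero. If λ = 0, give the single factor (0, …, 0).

((15, 16, 17, 3, 15), (8, 12, 12, 12, 13), (10, 18, 14, 7, 16))

ω-coordinates c = M·v, v = (-22280, -35557, -67337, 72557, -128636):
  c_1 = (0)·(-22280) + (-2)·(-35557) + (1)·(-67337) + (0)·(72557) + (0)·(-128636) = 3777
  c_2 = (-2)·(-22280) + (-1)·(-35557) + (3)·(-67337) + (0)·(72557) + (-1)·(-128636) = 6742
  c_3 = (-2)·(-22280) + (-3)·(-35557) + (3)·(-67337) + (-1)·(72557) + (-1)·(-128636) = 5299
  c_4 = (3)·(-22280) + (2)·(-35557) + (-4)·(-67337) + (0)·(72557) + (1)·(-128636) = 2758
  c_5 = (0)·(-22280) + (0)·(-35557) + (-2)·(-67337) + (0)·(72557) + (1)·(-128636) = 6038
Expand coordinatewise in base 19:
  c_1 = 3777 = 15·19^0 + 8·19^1 + 10·19^2
  c_2 = 6742 = 16·19^0 + 12·19^1 + 18·19^2
  c_3 = 5299 = 17·19^0 + 12·19^1 + 14·19^2
  c_4 = 2758 = 3·19^0 + 12·19^1 + 7·19^2
  c_5 = 6038 = 15·19^0 + 13·19^1 + 16·19^2
p-restricted factor λ_0 = (15, 16, 17, 3, 15)
p-restricted factor λ_1 = (8, 12, 12, 12, 13)
p-restricted factor λ_2 = (10, 18, 14, 7, 16)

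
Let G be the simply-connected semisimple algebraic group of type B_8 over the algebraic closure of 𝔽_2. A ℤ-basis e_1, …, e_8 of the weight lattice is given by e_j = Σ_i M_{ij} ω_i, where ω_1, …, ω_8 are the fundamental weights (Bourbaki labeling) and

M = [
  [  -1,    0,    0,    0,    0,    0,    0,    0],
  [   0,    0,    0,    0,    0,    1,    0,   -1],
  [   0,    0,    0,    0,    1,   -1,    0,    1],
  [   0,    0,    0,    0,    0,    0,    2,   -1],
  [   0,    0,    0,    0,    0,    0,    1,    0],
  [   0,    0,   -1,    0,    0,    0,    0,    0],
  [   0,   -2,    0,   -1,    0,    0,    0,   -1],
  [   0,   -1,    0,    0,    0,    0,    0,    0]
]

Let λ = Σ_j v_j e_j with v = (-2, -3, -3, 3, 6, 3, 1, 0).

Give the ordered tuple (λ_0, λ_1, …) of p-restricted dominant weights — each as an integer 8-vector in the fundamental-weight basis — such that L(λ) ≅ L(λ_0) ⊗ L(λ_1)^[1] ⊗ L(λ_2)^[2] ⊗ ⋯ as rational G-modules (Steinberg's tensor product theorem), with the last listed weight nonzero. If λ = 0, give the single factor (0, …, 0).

ω-coordinates c = M·v, v = (-2, -3, -3, 3, 6, 3, 1, 0):
  c_1 = (-1)·(-2) + (0)·(-3) + (0)·(-3) + 0·3 + 0·6 + 0·3 + 0·1 + 0·0 = 2
  c_2 = (0)·(-2) + (0)·(-3) + (0)·(-3) + 0·3 + 0·6 + 1·3 + 0·1 + (-1)·(0) = 3
  c_3 = (0)·(-2) + (0)·(-3) + (0)·(-3) + 0·3 + 1·6 + (-1)·(3) + 0·1 + 1·0 = 3
  c_4 = (0)·(-2) + (0)·(-3) + (0)·(-3) + 0·3 + 0·6 + 0·3 + 2·1 + (-1)·(0) = 2
  c_5 = (0)·(-2) + (0)·(-3) + (0)·(-3) + 0·3 + 0·6 + 0·3 + 1·1 + 0·0 = 1
  c_6 = (0)·(-2) + (0)·(-3) + (-1)·(-3) + 0·3 + 0·6 + 0·3 + 0·1 + 0·0 = 3
  c_7 = (0)·(-2) + (-2)·(-3) + (0)·(-3) + (-1)·(3) + 0·6 + 0·3 + 0·1 + (-1)·(0) = 3
  c_8 = (0)·(-2) + (-1)·(-3) + (0)·(-3) + 0·3 + 0·6 + 0·3 + 0·1 + 0·0 = 3
Expand coordinatewise in base 2:
  c_1 = 2 = 0·2^0 + 1·2^1
  c_2 = 3 = 1·2^0 + 1·2^1
  c_3 = 3 = 1·2^0 + 1·2^1
  c_4 = 2 = 0·2^0 + 1·2^1
  c_5 = 1 = 1·2^0
  c_6 = 3 = 1·2^0 + 1·2^1
  c_7 = 3 = 1·2^0 + 1·2^1
  c_8 = 3 = 1·2^0 + 1·2^1
λ_0 = (0, 1, 1, 0, 1, 1, 1, 1)
λ_1 = (1, 1, 1, 1, 0, 1, 1, 1)

((0, 1, 1, 0, 1, 1, 1, 1), (1, 1, 1, 1, 0, 1, 1, 1))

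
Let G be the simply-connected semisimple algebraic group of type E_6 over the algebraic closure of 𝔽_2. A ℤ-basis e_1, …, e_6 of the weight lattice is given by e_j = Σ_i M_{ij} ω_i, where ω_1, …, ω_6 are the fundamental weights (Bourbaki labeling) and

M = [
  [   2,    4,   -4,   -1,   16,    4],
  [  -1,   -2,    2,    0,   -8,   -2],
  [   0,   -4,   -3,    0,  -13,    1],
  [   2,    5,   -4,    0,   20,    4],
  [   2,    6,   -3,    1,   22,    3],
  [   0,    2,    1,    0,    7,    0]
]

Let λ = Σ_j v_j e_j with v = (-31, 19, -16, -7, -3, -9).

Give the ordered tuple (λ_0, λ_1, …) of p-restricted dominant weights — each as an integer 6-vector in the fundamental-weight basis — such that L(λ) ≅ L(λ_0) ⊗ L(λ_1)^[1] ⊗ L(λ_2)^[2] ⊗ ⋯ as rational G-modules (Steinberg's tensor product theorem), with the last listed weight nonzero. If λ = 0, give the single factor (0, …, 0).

((1, 1, 0, 1, 0, 1), (0, 1, 1, 0, 0, 0))

Change of basis e → ω: c = M·v where v = (-31, 19, -16, -7, -3, -9):
  c_1 = (2)·(-31) + (4)·(19) + (-4)·(-16) + (-1)·(-7) + (16)·(-3) + (4)·(-9) = 1
  c_2 = (-1)·(-31) + (-2)·(19) + (2)·(-16) + (0)·(-7) + (-8)·(-3) + (-2)·(-9) = 3
  c_3 = (0)·(-31) + (-4)·(19) + (-3)·(-16) + (0)·(-7) + (-13)·(-3) + (1)·(-9) = 2
  c_4 = (2)·(-31) + (5)·(19) + (-4)·(-16) + (0)·(-7) + (20)·(-3) + (4)·(-9) = 1
  c_5 = (2)·(-31) + (6)·(19) + (-3)·(-16) + (1)·(-7) + (22)·(-3) + (3)·(-9) = 0
  c_6 = (0)·(-31) + (2)·(19) + (1)·(-16) + (0)·(-7) + (7)·(-3) + (0)·(-9) = 1
p = 2; digits c_i = Σ_j d_{ij}·2^j, 0 ≤ d_{ij} < 2:
  c_1 = 1 = 1·2^0
  c_2 = 3 = 1·2^0 + 1·2^1
  c_3 = 2 = 0·2^0 + 1·2^1
  c_4 = 1 = 1·2^0
  c_5 = 0
  c_6 = 1 = 1·2^0
λ_0 = (1, 1, 0, 1, 0, 1)
λ_1 = (0, 1, 1, 0, 0, 0)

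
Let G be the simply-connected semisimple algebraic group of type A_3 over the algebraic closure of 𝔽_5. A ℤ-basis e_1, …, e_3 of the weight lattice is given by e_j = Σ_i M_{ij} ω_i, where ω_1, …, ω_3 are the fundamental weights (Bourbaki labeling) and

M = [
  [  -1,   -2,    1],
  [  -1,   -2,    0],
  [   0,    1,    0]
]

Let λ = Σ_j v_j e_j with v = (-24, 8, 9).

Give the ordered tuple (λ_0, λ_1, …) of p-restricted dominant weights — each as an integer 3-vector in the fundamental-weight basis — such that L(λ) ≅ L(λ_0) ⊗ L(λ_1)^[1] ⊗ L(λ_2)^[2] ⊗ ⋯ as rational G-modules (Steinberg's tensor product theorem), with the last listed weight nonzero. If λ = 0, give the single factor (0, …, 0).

((2, 3, 3), (3, 1, 1))

Converting to the ω-basis (c_i = row i of M dotted with v = (-24, 8, 9)):
  c_1 = (-1)·(-24) + (-2)·(8) + (1)·(9) = 17
  c_2 = (-1)·(-24) + (-2)·(8) + (0)·(9) = 8
  c_3 = (0)·(-24) + (1)·(8) + (0)·(9) = 8
Base-5 expansion of each c_i:
  c_1 = 17 = 2·5^0 + 3·5^1
  c_2 = 8 = 3·5^0 + 1·5^1
  c_3 = 8 = 3·5^0 + 1·5^1
p-restricted factor λ_0 = (2, 3, 3)
p-restricted factor λ_1 = (3, 1, 1)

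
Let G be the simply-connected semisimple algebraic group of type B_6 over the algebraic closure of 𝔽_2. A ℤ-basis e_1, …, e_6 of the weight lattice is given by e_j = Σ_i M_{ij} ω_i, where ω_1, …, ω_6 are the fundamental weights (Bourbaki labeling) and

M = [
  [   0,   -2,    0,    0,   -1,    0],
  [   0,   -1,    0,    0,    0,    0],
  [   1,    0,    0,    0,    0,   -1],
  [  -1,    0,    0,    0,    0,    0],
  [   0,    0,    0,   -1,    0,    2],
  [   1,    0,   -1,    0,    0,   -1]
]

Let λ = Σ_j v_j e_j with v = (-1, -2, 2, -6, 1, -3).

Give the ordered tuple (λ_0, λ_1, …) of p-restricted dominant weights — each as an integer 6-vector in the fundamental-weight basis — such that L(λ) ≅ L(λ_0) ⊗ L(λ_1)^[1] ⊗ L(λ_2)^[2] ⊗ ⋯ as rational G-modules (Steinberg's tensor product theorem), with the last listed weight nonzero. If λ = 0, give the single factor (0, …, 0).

In the fundamental-weight basis, λ has coordinates c = M·v (v = (-1, -2, 2, -6, 1, -3)):
  c_1 = (0)·(-1) + (-2)·(-2) + (0)·(2) + (0)·(-6) + (-1)·(1) + (0)·(-3) = 3
  c_2 = (0)·(-1) + (-1)·(-2) + (0)·(2) + (0)·(-6) + (0)·(1) + (0)·(-3) = 2
  c_3 = (1)·(-1) + (0)·(-2) + (0)·(2) + (0)·(-6) + (0)·(1) + (-1)·(-3) = 2
  c_4 = (-1)·(-1) + (0)·(-2) + (0)·(2) + (0)·(-6) + (0)·(1) + (0)·(-3) = 1
  c_5 = (0)·(-1) + (0)·(-2) + (0)·(2) + (-1)·(-6) + (0)·(1) + (2)·(-3) = 0
  c_6 = (1)·(-1) + (0)·(-2) + (-1)·(2) + (0)·(-6) + (0)·(1) + (-1)·(-3) = 0
p = 2; digits c_i = Σ_j d_{ij}·2^j, 0 ≤ d_{ij} < 2:
  c_1 = 3 = 1·2^0 + 1·2^1
  c_2 = 2 = 0·2^0 + 1·2^1
  c_3 = 2 = 0·2^0 + 1·2^1
  c_4 = 1 = 1·2^0
  c_5 = 0
  c_6 = 0
p-restricted factor λ_0 = (1, 0, 0, 1, 0, 0)
p-restricted factor λ_1 = (1, 1, 1, 0, 0, 0)

((1, 0, 0, 1, 0, 0), (1, 1, 1, 0, 0, 0))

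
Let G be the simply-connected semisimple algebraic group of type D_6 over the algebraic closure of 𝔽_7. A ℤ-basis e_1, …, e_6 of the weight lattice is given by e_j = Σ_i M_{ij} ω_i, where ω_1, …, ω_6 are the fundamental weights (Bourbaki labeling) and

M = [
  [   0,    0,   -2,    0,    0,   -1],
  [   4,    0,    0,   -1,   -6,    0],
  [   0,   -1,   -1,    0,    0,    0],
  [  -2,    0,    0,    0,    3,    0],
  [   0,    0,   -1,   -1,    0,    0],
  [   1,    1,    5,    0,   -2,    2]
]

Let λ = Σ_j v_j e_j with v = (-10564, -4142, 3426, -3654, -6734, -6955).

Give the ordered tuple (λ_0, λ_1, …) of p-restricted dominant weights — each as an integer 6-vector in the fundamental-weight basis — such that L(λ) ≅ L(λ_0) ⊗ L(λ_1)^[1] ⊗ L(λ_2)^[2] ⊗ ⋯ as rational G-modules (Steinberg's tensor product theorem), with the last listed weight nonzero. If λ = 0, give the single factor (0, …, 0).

((5, 3, 2, 2, 4, 1), (0, 5, 4, 6, 4, 3), (2, 1, 0, 4, 4, 5), (0, 5, 2, 2, 0, 5))

Compute c_i = Σ_j M_{ij} v_j with v = (-10564, -4142, 3426, -3654, -6734, -6955):
  c_1 = (0)·(-10564) + (0)·(-4142) + (-2)·(3426) + (0)·(-3654) + (0)·(-6734) + (-1)·(-6955) = 103
  c_2 = (4)·(-10564) + (0)·(-4142) + 0·3426 + (-1)·(-3654) + (-6)·(-6734) + (0)·(-6955) = 1802
  c_3 = (0)·(-10564) + (-1)·(-4142) + (-1)·(3426) + (0)·(-3654) + (0)·(-6734) + (0)·(-6955) = 716
  c_4 = (-2)·(-10564) + (0)·(-4142) + 0·3426 + (0)·(-3654) + (3)·(-6734) + (0)·(-6955) = 926
  c_5 = (0)·(-10564) + (0)·(-4142) + (-1)·(3426) + (-1)·(-3654) + (0)·(-6734) + (0)·(-6955) = 228
  c_6 = (1)·(-10564) + (1)·(-4142) + 5·3426 + (0)·(-3654) + (-2)·(-6734) + (2)·(-6955) = 1982
Base-7 expansion of each c_i:
  c_1 = 103 = 5·7^0 + 0·7^1 + 2·7^2
  c_2 = 1802 = 3·7^0 + 5·7^1 + 1·7^2 + 5·7^3
  c_3 = 716 = 2·7^0 + 4·7^1 + 0·7^2 + 2·7^3
  c_4 = 926 = 2·7^0 + 6·7^1 + 4·7^2 + 2·7^3
  c_5 = 228 = 4·7^0 + 4·7^1 + 4·7^2
  c_6 = 1982 = 1·7^0 + 3·7^1 + 5·7^2 + 5·7^3
λ_0 = (5, 3, 2, 2, 4, 1)
λ_1 = (0, 5, 4, 6, 4, 3)
λ_2 = (2, 1, 0, 4, 4, 5)
λ_3 = (0, 5, 2, 2, 0, 5)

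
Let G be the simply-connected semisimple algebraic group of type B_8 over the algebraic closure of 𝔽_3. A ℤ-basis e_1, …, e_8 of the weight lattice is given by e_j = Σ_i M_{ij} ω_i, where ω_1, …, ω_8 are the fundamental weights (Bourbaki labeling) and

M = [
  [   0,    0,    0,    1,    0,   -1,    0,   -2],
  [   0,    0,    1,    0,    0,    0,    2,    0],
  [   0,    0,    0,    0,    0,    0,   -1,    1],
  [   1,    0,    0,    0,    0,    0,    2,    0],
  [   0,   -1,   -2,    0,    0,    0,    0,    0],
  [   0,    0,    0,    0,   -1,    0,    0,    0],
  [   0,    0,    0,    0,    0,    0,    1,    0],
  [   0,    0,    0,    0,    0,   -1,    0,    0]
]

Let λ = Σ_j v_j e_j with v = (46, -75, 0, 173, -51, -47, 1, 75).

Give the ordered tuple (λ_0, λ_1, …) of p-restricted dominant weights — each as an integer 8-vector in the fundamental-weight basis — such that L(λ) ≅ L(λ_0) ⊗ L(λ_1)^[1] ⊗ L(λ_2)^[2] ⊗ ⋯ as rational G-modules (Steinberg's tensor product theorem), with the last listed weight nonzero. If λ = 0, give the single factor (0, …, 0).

((1, 2, 2, 0, 0, 0, 1, 2), (2, 0, 0, 1, 1, 2, 0, 0), (1, 0, 2, 2, 2, 2, 0, 2), (2, 0, 2, 1, 2, 1, 0, 1))

Converting to the ω-basis (c_i = row i of M dotted with v = (46, -75, 0, 173, -51, -47, 1, 75)):
  c_1 = (0)·(46) + (0)·(-75) + (0)·(0) + (1)·(173) + (0)·(-51) + (-1)·(-47) + (0)·(1) + (-2)·(75) = 70
  c_2 = (0)·(46) + (0)·(-75) + (1)·(0) + (0)·(173) + (0)·(-51) + (0)·(-47) + (2)·(1) + (0)·(75) = 2
  c_3 = (0)·(46) + (0)·(-75) + (0)·(0) + (0)·(173) + (0)·(-51) + (0)·(-47) + (-1)·(1) + (1)·(75) = 74
  c_4 = (1)·(46) + (0)·(-75) + (0)·(0) + (0)·(173) + (0)·(-51) + (0)·(-47) + (2)·(1) + (0)·(75) = 48
  c_5 = (0)·(46) + (-1)·(-75) + (-2)·(0) + (0)·(173) + (0)·(-51) + (0)·(-47) + (0)·(1) + (0)·(75) = 75
  c_6 = (0)·(46) + (0)·(-75) + (0)·(0) + (0)·(173) + (-1)·(-51) + (0)·(-47) + (0)·(1) + (0)·(75) = 51
  c_7 = (0)·(46) + (0)·(-75) + (0)·(0) + (0)·(173) + (0)·(-51) + (0)·(-47) + (1)·(1) + (0)·(75) = 1
  c_8 = (0)·(46) + (0)·(-75) + (0)·(0) + (0)·(173) + (0)·(-51) + (-1)·(-47) + (0)·(1) + (0)·(75) = 47
Base-3 expansion of each c_i:
  c_1 = 70 = 1·3^0 + 2·3^1 + 1·3^2 + 2·3^3
  c_2 = 2 = 2·3^0
  c_3 = 74 = 2·3^0 + 0·3^1 + 2·3^2 + 2·3^3
  c_4 = 48 = 0·3^0 + 1·3^1 + 2·3^2 + 1·3^3
  c_5 = 75 = 0·3^0 + 1·3^1 + 2·3^2 + 2·3^3
  c_6 = 51 = 0·3^0 + 2·3^1 + 2·3^2 + 1·3^3
  c_7 = 1 = 1·3^0
  c_8 = 47 = 2·3^0 + 0·3^1 + 2·3^2 + 1·3^3
Factor λ_0 = (1, 2, 2, 0, 0, 0, 1, 2)
Factor λ_1 = (2, 0, 0, 1, 1, 2, 0, 0)
Factor λ_2 = (1, 0, 2, 2, 2, 2, 0, 2)
Factor λ_3 = (2, 0, 2, 1, 2, 1, 0, 1)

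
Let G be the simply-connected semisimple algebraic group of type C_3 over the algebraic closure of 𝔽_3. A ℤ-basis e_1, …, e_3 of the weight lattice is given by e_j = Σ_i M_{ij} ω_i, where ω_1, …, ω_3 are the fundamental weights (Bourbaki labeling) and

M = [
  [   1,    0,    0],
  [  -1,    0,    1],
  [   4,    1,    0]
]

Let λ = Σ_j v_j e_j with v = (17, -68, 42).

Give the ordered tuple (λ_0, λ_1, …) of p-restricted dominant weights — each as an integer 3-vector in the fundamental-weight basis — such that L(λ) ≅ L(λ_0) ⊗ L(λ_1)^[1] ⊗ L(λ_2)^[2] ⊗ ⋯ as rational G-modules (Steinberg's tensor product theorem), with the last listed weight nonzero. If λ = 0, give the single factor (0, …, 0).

In the fundamental-weight basis, λ has coordinates c = M·v (v = (17, -68, 42)):
  c_1 = (1)·(17) + (0)·(-68) + (0)·(42) = 17
  c_2 = (-1)·(17) + (0)·(-68) + (1)·(42) = 25
  c_3 = (4)·(17) + (1)·(-68) + (0)·(42) = 0
p = 3; digits c_i = Σ_j d_{ij}·3^j, 0 ≤ d_{ij} < 3:
  c_1 = 17 = 2·3^0 + 2·3^1 + 1·3^2
  c_2 = 25 = 1·3^0 + 2·3^1 + 2·3^2
  c_3 = 0
Factor λ_0 = (2, 1, 0)
Factor λ_1 = (2, 2, 0)
Factor λ_2 = (1, 2, 0)

((2, 1, 0), (2, 2, 0), (1, 2, 0))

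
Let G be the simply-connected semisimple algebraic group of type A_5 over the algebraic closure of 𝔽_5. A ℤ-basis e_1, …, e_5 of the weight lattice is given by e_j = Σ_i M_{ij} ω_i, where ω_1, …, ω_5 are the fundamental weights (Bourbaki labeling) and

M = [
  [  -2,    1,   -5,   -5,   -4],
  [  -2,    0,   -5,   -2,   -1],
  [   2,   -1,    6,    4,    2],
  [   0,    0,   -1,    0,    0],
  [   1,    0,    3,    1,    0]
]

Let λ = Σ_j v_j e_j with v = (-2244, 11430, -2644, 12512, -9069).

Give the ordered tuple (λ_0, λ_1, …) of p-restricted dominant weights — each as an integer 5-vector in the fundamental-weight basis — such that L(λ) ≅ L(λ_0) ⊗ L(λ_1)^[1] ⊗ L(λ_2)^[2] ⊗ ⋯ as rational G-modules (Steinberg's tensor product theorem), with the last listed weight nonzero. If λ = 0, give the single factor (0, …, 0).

In the fundamental-weight basis, λ has coordinates c = M·v (v = (-2244, 11430, -2644, 12512, -9069)):
  c_1 = -2*-2244 + 1*11430 + -5*-2644 + -5*12512 + -4*-9069 = 2854
  c_2 = -2*-2244 + 0*11430 + -5*-2644 + -2*12512 + -1*-9069 = 1753
  c_3 = 2*-2244 + -1*11430 + 6*-2644 + 4*12512 + 2*-9069 = 128
  c_4 = 0*-2244 + 0*11430 + -1*-2644 + 0*12512 + 0*-9069 = 2644
  c_5 = 1*-2244 + 0*11430 + 3*-2644 + 1*12512 + 0*-9069 = 2336
p = 5; digits c_i = Σ_j d_{ij}·5^j, 0 ≤ d_{ij} < 5:
  c_1 = 2854 = 4·5^0 + 0·5^1 + 4·5^2 + 2·5^3 + 4·5^4
  c_2 = 1753 = 3·5^0 + 0·5^1 + 0·5^2 + 4·5^3 + 2·5^4
  c_3 = 128 = 3·5^0 + 0·5^1 + 0·5^2 + 1·5^3
  c_4 = 2644 = 4·5^0 + 3·5^1 + 0·5^2 + 1·5^3 + 4·5^4
  c_5 = 2336 = 1·5^0 + 2·5^1 + 3·5^2 + 3·5^3 + 3·5^4
λ_0 = (4, 3, 3, 4, 1)
λ_1 = (0, 0, 0, 3, 2)
λ_2 = (4, 0, 0, 0, 3)
λ_3 = (2, 4, 1, 1, 3)
λ_4 = (4, 2, 0, 4, 3)

((4, 3, 3, 4, 1), (0, 0, 0, 3, 2), (4, 0, 0, 0, 3), (2, 4, 1, 1, 3), (4, 2, 0, 4, 3))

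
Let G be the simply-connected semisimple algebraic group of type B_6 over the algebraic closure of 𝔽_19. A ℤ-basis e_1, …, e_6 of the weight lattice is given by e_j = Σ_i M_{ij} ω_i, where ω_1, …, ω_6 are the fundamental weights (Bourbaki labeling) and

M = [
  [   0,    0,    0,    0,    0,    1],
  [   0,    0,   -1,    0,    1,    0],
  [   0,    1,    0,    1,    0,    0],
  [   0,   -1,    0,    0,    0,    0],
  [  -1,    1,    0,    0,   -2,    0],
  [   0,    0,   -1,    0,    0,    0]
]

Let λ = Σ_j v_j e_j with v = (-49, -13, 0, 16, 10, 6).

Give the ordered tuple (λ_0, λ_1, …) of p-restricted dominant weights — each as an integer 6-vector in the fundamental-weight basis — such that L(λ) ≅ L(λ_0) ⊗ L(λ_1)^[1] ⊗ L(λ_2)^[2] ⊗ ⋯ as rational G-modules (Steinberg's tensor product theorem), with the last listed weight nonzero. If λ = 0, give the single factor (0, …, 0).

((6, 10, 3, 13, 16, 0),)

Change of basis e → ω: c = M·v where v = (-49, -13, 0, 16, 10, 6):
  c_1 = (0)·(-49) + (0)·(-13) + (0)·(0) + (0)·(16) + (0)·(10) + (1)·(6) = 6
  c_2 = (0)·(-49) + (0)·(-13) + (-1)·(0) + (0)·(16) + (1)·(10) + (0)·(6) = 10
  c_3 = (0)·(-49) + (1)·(-13) + (0)·(0) + (1)·(16) + (0)·(10) + (0)·(6) = 3
  c_4 = (0)·(-49) + (-1)·(-13) + (0)·(0) + (0)·(16) + (0)·(10) + (0)·(6) = 13
  c_5 = (-1)·(-49) + (1)·(-13) + (0)·(0) + (0)·(16) + (-2)·(10) + (0)·(6) = 16
  c_6 = (0)·(-49) + (0)·(-13) + (-1)·(0) + (0)·(16) + (0)·(10) + (0)·(6) = 0
Base-19 expansion of each c_i:
  c_1 = 6 = 6·19^0
  c_2 = 10 = 10·19^0
  c_3 = 3 = 3·19^0
  c_4 = 13 = 13·19^0
  c_5 = 16 = 16·19^0
  c_6 = 0
p-restricted factor λ_0 = (6, 10, 3, 13, 16, 0)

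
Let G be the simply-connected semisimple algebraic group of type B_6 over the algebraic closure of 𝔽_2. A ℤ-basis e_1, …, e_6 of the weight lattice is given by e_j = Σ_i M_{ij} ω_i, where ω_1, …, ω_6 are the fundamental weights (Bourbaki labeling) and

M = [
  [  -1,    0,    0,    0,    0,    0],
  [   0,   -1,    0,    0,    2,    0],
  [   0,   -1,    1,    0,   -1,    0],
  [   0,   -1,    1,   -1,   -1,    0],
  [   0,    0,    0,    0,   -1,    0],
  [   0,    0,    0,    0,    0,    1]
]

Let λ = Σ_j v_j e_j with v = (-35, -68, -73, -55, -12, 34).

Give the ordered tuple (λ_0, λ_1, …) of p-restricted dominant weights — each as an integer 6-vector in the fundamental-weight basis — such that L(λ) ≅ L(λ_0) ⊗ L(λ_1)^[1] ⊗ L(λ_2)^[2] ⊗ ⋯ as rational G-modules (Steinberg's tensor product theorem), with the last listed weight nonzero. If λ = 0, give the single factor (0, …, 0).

Converting to the ω-basis (c_i = row i of M dotted with v = (-35, -68, -73, -55, -12, 34)):
  c_1 = (-1)·(-35) + (0)·(-68) + (0)·(-73) + (0)·(-55) + (0)·(-12) + 0·34 = 35
  c_2 = (0)·(-35) + (-1)·(-68) + (0)·(-73) + (0)·(-55) + (2)·(-12) + 0·34 = 44
  c_3 = (0)·(-35) + (-1)·(-68) + (1)·(-73) + (0)·(-55) + (-1)·(-12) + 0·34 = 7
  c_4 = (0)·(-35) + (-1)·(-68) + (1)·(-73) + (-1)·(-55) + (-1)·(-12) + 0·34 = 62
  c_5 = (0)·(-35) + (0)·(-68) + (0)·(-73) + (0)·(-55) + (-1)·(-12) + 0·34 = 12
  c_6 = (0)·(-35) + (0)·(-68) + (0)·(-73) + (0)·(-55) + (0)·(-12) + 1·34 = 34
Base-2 expansion of each c_i:
  c_1 = 35 = 1·2^0 + 1·2^1 + 0·2^2 + 0·2^3 + 0·2^4 + 1·2^5
  c_2 = 44 = 0·2^0 + 0·2^1 + 1·2^2 + 1·2^3 + 0·2^4 + 1·2^5
  c_3 = 7 = 1·2^0 + 1·2^1 + 1·2^2
  c_4 = 62 = 0·2^0 + 1·2^1 + 1·2^2 + 1·2^3 + 1·2^4 + 1·2^5
  c_5 = 12 = 0·2^0 + 0·2^1 + 1·2^2 + 1·2^3
  c_6 = 34 = 0·2^0 + 1·2^1 + 0·2^2 + 0·2^3 + 0·2^4 + 1·2^5
Factor λ_0 = (1, 0, 1, 0, 0, 0)
Factor λ_1 = (1, 0, 1, 1, 0, 1)
Factor λ_2 = (0, 1, 1, 1, 1, 0)
Factor λ_3 = (0, 1, 0, 1, 1, 0)
Factor λ_4 = (0, 0, 0, 1, 0, 0)
Factor λ_5 = (1, 1, 0, 1, 0, 1)

((1, 0, 1, 0, 0, 0), (1, 0, 1, 1, 0, 1), (0, 1, 1, 1, 1, 0), (0, 1, 0, 1, 1, 0), (0, 0, 0, 1, 0, 0), (1, 1, 0, 1, 0, 1))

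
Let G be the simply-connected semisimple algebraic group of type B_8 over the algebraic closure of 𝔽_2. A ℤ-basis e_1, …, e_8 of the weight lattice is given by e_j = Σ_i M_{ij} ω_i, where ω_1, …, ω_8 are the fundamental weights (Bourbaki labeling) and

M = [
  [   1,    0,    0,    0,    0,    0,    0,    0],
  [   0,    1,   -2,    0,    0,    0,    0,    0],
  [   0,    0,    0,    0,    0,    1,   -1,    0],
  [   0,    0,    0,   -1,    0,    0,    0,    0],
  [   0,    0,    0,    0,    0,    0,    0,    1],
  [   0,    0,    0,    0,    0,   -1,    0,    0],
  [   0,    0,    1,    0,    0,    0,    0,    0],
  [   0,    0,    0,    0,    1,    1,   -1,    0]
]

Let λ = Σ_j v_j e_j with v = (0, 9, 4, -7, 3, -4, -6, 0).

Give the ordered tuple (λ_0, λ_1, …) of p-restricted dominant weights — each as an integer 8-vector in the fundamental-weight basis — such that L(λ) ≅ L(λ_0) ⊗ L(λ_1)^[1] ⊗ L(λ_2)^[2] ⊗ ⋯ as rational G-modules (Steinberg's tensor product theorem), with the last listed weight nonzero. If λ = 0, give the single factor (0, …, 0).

((0, 1, 0, 1, 0, 0, 0, 1), (0, 0, 1, 1, 0, 0, 0, 0), (0, 0, 0, 1, 0, 1, 1, 1))

Change of basis e → ω: c = M·v where v = (0, 9, 4, -7, 3, -4, -6, 0):
  c_1 = 1*0 + 0*9 + 0*4 + 0*-7 + 0*3 + 0*-4 + 0*-6 + 0*0 = 0
  c_2 = 0*0 + 1*9 + -2*4 + 0*-7 + 0*3 + 0*-4 + 0*-6 + 0*0 = 1
  c_3 = 0*0 + 0*9 + 0*4 + 0*-7 + 0*3 + 1*-4 + -1*-6 + 0*0 = 2
  c_4 = 0*0 + 0*9 + 0*4 + -1*-7 + 0*3 + 0*-4 + 0*-6 + 0*0 = 7
  c_5 = 0*0 + 0*9 + 0*4 + 0*-7 + 0*3 + 0*-4 + 0*-6 + 1*0 = 0
  c_6 = 0*0 + 0*9 + 0*4 + 0*-7 + 0*3 + -1*-4 + 0*-6 + 0*0 = 4
  c_7 = 0*0 + 0*9 + 1*4 + 0*-7 + 0*3 + 0*-4 + 0*-6 + 0*0 = 4
  c_8 = 0*0 + 0*9 + 0*4 + 0*-7 + 1*3 + 1*-4 + -1*-6 + 0*0 = 5
Expand coordinatewise in base 2:
  c_1 = 0
  c_2 = 1 = 1·2^0
  c_3 = 2 = 0·2^0 + 1·2^1
  c_4 = 7 = 1·2^0 + 1·2^1 + 1·2^2
  c_5 = 0
  c_6 = 4 = 0·2^0 + 0·2^1 + 1·2^2
  c_7 = 4 = 0·2^0 + 0·2^1 + 1·2^2
  c_8 = 5 = 1·2^0 + 0·2^1 + 1·2^2
p-restricted factor λ_0 = (0, 1, 0, 1, 0, 0, 0, 1)
p-restricted factor λ_1 = (0, 0, 1, 1, 0, 0, 0, 0)
p-restricted factor λ_2 = (0, 0, 0, 1, 0, 1, 1, 1)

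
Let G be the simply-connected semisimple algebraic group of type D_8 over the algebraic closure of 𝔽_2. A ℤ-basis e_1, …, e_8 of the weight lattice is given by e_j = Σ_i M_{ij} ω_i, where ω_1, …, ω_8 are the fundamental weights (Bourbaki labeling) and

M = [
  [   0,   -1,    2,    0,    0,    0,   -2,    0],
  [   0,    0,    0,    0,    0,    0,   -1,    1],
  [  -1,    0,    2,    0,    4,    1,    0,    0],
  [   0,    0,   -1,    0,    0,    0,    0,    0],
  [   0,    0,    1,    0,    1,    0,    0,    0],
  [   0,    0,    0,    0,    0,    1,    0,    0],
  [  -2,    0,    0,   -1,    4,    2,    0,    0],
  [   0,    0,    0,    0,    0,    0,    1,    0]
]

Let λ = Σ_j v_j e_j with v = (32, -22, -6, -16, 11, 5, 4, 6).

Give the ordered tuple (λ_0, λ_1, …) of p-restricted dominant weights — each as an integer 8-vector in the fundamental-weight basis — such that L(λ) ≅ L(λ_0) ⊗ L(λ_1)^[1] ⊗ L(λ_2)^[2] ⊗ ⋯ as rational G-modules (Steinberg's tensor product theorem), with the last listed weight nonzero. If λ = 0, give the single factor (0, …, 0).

((0, 0, 1, 0, 1, 1, 0, 0), (1, 1, 0, 1, 0, 0, 1, 0), (0, 0, 1, 1, 1, 1, 1, 1))

Change of basis e → ω: c = M·v where v = (32, -22, -6, -16, 11, 5, 4, 6):
  c_1 = 0·32 + (-1)·(-22) + (2)·(-6) + (0)·(-16) + 0·11 + 0·5 + (-2)·(4) + 0·6 = 2
  c_2 = 0·32 + (0)·(-22) + (0)·(-6) + (0)·(-16) + 0·11 + 0·5 + (-1)·(4) + 1·6 = 2
  c_3 = (-1)·(32) + (0)·(-22) + (2)·(-6) + (0)·(-16) + 4·11 + 1·5 + 0·4 + 0·6 = 5
  c_4 = 0·32 + (0)·(-22) + (-1)·(-6) + (0)·(-16) + 0·11 + 0·5 + 0·4 + 0·6 = 6
  c_5 = 0·32 + (0)·(-22) + (1)·(-6) + (0)·(-16) + 1·11 + 0·5 + 0·4 + 0·6 = 5
  c_6 = 0·32 + (0)·(-22) + (0)·(-6) + (0)·(-16) + 0·11 + 1·5 + 0·4 + 0·6 = 5
  c_7 = (-2)·(32) + (0)·(-22) + (0)·(-6) + (-1)·(-16) + 4·11 + 2·5 + 0·4 + 0·6 = 6
  c_8 = 0·32 + (0)·(-22) + (0)·(-6) + (0)·(-16) + 0·11 + 0·5 + 1·4 + 0·6 = 4
Expand coordinatewise in base 2:
  c_1 = 2 = 0·2^0 + 1·2^1
  c_2 = 2 = 0·2^0 + 1·2^1
  c_3 = 5 = 1·2^0 + 0·2^1 + 1·2^2
  c_4 = 6 = 0·2^0 + 1·2^1 + 1·2^2
  c_5 = 5 = 1·2^0 + 0·2^1 + 1·2^2
  c_6 = 5 = 1·2^0 + 0·2^1 + 1·2^2
  c_7 = 6 = 0·2^0 + 1·2^1 + 1·2^2
  c_8 = 4 = 0·2^0 + 0·2^1 + 1·2^2
p-restricted factor λ_0 = (0, 0, 1, 0, 1, 1, 0, 0)
p-restricted factor λ_1 = (1, 1, 0, 1, 0, 0, 1, 0)
p-restricted factor λ_2 = (0, 0, 1, 1, 1, 1, 1, 1)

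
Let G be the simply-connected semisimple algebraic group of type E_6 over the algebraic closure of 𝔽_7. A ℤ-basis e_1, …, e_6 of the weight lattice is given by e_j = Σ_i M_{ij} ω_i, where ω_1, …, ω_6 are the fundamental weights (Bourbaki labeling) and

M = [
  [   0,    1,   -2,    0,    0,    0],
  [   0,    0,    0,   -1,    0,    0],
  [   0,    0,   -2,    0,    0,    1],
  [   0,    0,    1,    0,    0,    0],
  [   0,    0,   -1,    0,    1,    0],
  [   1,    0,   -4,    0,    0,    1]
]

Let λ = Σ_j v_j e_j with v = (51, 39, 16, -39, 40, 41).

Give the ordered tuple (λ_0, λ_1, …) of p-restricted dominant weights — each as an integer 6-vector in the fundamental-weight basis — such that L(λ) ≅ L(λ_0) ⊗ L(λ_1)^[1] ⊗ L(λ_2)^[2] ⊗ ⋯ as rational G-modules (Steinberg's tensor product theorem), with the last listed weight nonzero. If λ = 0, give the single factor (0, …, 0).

In the fundamental-weight basis, λ has coordinates c = M·v (v = (51, 39, 16, -39, 40, 41)):
  c_1 = 0·51 + 1·39 + (-2)·(16) + (0)·(-39) + 0·40 + 0·41 = 7
  c_2 = 0·51 + 0·39 + 0·16 + (-1)·(-39) + 0·40 + 0·41 = 39
  c_3 = 0·51 + 0·39 + (-2)·(16) + (0)·(-39) + 0·40 + 1·41 = 9
  c_4 = 0·51 + 0·39 + 1·16 + (0)·(-39) + 0·40 + 0·41 = 16
  c_5 = 0·51 + 0·39 + (-1)·(16) + (0)·(-39) + 1·40 + 0·41 = 24
  c_6 = 1·51 + 0·39 + (-4)·(16) + (0)·(-39) + 0·40 + 1·41 = 28
Writing each c_i in base p = 7:
  c_1 = 7 = 0·7^0 + 1·7^1
  c_2 = 39 = 4·7^0 + 5·7^1
  c_3 = 9 = 2·7^0 + 1·7^1
  c_4 = 16 = 2·7^0 + 2·7^1
  c_5 = 24 = 3·7^0 + 3·7^1
  c_6 = 28 = 0·7^0 + 4·7^1
Factor λ_0 = (0, 4, 2, 2, 3, 0)
Factor λ_1 = (1, 5, 1, 2, 3, 4)

((0, 4, 2, 2, 3, 0), (1, 5, 1, 2, 3, 4))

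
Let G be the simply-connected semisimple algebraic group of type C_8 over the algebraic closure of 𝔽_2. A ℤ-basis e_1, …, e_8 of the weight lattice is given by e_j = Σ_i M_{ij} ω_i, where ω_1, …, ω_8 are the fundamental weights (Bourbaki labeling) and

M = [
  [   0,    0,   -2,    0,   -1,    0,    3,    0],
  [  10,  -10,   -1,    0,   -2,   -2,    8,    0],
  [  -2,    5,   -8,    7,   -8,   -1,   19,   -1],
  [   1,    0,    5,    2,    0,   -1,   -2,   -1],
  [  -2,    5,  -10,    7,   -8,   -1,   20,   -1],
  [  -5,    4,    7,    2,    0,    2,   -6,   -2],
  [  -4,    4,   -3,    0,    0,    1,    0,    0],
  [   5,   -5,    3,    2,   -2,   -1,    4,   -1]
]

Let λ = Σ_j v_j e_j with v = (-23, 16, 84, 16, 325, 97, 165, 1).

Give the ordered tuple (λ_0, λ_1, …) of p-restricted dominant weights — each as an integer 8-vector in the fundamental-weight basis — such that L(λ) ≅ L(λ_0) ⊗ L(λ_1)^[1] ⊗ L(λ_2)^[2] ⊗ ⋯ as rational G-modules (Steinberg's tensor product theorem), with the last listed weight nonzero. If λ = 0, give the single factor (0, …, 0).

((0, 0, 1, 1, 0, 1, 1, 1), (1, 1, 1, 0, 0, 0, 0, 0))

Change of basis e → ω: c = M·v where v = (-23, 16, 84, 16, 325, 97, 165, 1):
  c_1 = 0*-23 + 0*16 + -2*84 + 0*16 + -1*325 + 0*97 + 3*165 + 0*1 = 2
  c_2 = 10*-23 + -10*16 + -1*84 + 0*16 + -2*325 + -2*97 + 8*165 + 0*1 = 2
  c_3 = -2*-23 + 5*16 + -8*84 + 7*16 + -8*325 + -1*97 + 19*165 + -1*1 = 3
  c_4 = 1*-23 + 0*16 + 5*84 + 2*16 + 0*325 + -1*97 + -2*165 + -1*1 = 1
  c_5 = -2*-23 + 5*16 + -10*84 + 7*16 + -8*325 + -1*97 + 20*165 + -1*1 = 0
  c_6 = -5*-23 + 4*16 + 7*84 + 2*16 + 0*325 + 2*97 + -6*165 + -2*1 = 1
  c_7 = -4*-23 + 4*16 + -3*84 + 0*16 + 0*325 + 1*97 + 0*165 + 0*1 = 1
  c_8 = 5*-23 + -5*16 + 3*84 + 2*16 + -2*325 + -1*97 + 4*165 + -1*1 = 1
Base-2 expansion of each c_i:
  c_1 = 2 = 0·2^0 + 1·2^1
  c_2 = 2 = 0·2^0 + 1·2^1
  c_3 = 3 = 1·2^0 + 1·2^1
  c_4 = 1 = 1·2^0
  c_5 = 0
  c_6 = 1 = 1·2^0
  c_7 = 1 = 1·2^0
  c_8 = 1 = 1·2^0
λ_0 = (0, 0, 1, 1, 0, 1, 1, 1)
λ_1 = (1, 1, 1, 0, 0, 0, 0, 0)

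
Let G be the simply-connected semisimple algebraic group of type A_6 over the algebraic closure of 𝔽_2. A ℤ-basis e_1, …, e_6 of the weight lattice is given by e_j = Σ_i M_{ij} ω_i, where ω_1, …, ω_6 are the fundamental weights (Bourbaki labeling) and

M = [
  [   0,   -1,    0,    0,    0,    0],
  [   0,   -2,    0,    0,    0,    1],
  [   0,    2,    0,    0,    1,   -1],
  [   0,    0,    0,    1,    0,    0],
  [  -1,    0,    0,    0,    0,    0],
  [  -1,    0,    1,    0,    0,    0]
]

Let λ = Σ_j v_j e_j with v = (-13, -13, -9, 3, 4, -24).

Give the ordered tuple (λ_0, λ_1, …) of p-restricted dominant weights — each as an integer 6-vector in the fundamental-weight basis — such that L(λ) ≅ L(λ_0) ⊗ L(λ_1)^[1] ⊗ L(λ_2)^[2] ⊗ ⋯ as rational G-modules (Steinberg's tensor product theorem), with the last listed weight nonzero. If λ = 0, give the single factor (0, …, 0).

((1, 0, 0, 1, 1, 0), (0, 1, 1, 1, 0, 0), (1, 0, 0, 0, 1, 1), (1, 0, 0, 0, 1, 0))

In the fundamental-weight basis, λ has coordinates c = M·v (v = (-13, -13, -9, 3, 4, -24)):
  c_1 = (0)·(-13) + (-1)·(-13) + (0)·(-9) + 0·3 + 0·4 + (0)·(-24) = 13
  c_2 = (0)·(-13) + (-2)·(-13) + (0)·(-9) + 0·3 + 0·4 + (1)·(-24) = 2
  c_3 = (0)·(-13) + (2)·(-13) + (0)·(-9) + 0·3 + 1·4 + (-1)·(-24) = 2
  c_4 = (0)·(-13) + (0)·(-13) + (0)·(-9) + 1·3 + 0·4 + (0)·(-24) = 3
  c_5 = (-1)·(-13) + (0)·(-13) + (0)·(-9) + 0·3 + 0·4 + (0)·(-24) = 13
  c_6 = (-1)·(-13) + (0)·(-13) + (1)·(-9) + 0·3 + 0·4 + (0)·(-24) = 4
p = 2; digits c_i = Σ_j d_{ij}·2^j, 0 ≤ d_{ij} < 2:
  c_1 = 13 = 1·2^0 + 0·2^1 + 1·2^2 + 1·2^3
  c_2 = 2 = 0·2^0 + 1·2^1
  c_3 = 2 = 0·2^0 + 1·2^1
  c_4 = 3 = 1·2^0 + 1·2^1
  c_5 = 13 = 1·2^0 + 0·2^1 + 1·2^2 + 1·2^3
  c_6 = 4 = 0·2^0 + 0·2^1 + 1·2^2
p-restricted factor λ_0 = (1, 0, 0, 1, 1, 0)
p-restricted factor λ_1 = (0, 1, 1, 1, 0, 0)
p-restricted factor λ_2 = (1, 0, 0, 0, 1, 1)
p-restricted factor λ_3 = (1, 0, 0, 0, 1, 0)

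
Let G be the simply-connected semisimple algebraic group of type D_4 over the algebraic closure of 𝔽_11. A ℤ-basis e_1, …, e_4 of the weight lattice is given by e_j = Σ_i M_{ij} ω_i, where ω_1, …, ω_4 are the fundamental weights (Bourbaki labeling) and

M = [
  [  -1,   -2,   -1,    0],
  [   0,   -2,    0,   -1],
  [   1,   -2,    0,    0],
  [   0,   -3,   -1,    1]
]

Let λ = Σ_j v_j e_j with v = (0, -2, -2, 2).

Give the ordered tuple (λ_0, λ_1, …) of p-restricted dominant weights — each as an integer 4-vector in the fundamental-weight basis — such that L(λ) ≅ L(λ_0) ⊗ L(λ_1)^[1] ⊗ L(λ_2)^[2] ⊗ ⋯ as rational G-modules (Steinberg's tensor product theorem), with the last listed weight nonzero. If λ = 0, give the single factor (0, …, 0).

Converting to the ω-basis (c_i = row i of M dotted with v = (0, -2, -2, 2)):
  c_1 = -1*0 + -2*-2 + -1*-2 + 0*2 = 6
  c_2 = 0*0 + -2*-2 + 0*-2 + -1*2 = 2
  c_3 = 1*0 + -2*-2 + 0*-2 + 0*2 = 4
  c_4 = 0*0 + -3*-2 + -1*-2 + 1*2 = 10
p = 11; digits c_i = Σ_j d_{ij}·11^j, 0 ≤ d_{ij} < 11:
  c_1 = 6 = 6·11^0
  c_2 = 2 = 2·11^0
  c_3 = 4 = 4·11^0
  c_4 = 10 = 10·11^0
p-restricted factor λ_0 = (6, 2, 4, 10)

((6, 2, 4, 10),)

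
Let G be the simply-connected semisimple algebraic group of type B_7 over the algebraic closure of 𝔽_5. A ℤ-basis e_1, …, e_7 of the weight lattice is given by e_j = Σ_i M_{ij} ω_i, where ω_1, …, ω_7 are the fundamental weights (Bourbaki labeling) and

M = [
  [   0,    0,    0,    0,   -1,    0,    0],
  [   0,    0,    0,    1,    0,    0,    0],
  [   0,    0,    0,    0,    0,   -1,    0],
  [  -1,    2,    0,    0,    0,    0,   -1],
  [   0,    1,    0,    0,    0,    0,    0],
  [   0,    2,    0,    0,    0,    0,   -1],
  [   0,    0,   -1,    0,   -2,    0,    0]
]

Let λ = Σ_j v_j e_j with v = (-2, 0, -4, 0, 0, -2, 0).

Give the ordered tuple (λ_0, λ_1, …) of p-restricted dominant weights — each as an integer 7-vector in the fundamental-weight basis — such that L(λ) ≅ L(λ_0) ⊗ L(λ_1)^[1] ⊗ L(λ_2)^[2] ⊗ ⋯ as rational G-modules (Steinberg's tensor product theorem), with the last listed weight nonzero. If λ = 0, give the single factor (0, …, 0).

Compute c_i = Σ_j M_{ij} v_j with v = (-2, 0, -4, 0, 0, -2, 0):
  c_1 = (0)·(-2) + 0·0 + (0)·(-4) + 0·0 + (-1)·(0) + (0)·(-2) + 0·0 = 0
  c_2 = (0)·(-2) + 0·0 + (0)·(-4) + 1·0 + 0·0 + (0)·(-2) + 0·0 = 0
  c_3 = (0)·(-2) + 0·0 + (0)·(-4) + 0·0 + 0·0 + (-1)·(-2) + 0·0 = 2
  c_4 = (-1)·(-2) + 2·0 + (0)·(-4) + 0·0 + 0·0 + (0)·(-2) + (-1)·(0) = 2
  c_5 = (0)·(-2) + 1·0 + (0)·(-4) + 0·0 + 0·0 + (0)·(-2) + 0·0 = 0
  c_6 = (0)·(-2) + 2·0 + (0)·(-4) + 0·0 + 0·0 + (0)·(-2) + (-1)·(0) = 0
  c_7 = (0)·(-2) + 0·0 + (-1)·(-4) + 0·0 + (-2)·(0) + (0)·(-2) + 0·0 = 4
Base-5 expansion of each c_i:
  c_1 = 0
  c_2 = 0
  c_3 = 2 = 2·5^0
  c_4 = 2 = 2·5^0
  c_5 = 0
  c_6 = 0
  c_7 = 4 = 4·5^0
Factor λ_0 = (0, 0, 2, 2, 0, 0, 4)

((0, 0, 2, 2, 0, 0, 4),)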